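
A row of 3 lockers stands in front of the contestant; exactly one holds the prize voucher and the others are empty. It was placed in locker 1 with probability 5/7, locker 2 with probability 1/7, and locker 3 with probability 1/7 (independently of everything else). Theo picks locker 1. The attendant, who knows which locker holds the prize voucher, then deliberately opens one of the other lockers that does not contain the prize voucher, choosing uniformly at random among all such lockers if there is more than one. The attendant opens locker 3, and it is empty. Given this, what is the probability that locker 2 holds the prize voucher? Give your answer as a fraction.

2/7

Condition on the true location of the prize voucher.
If it is in locker 1 (prior 5/7): the attendant has 2 equally likely choices, so probability 1/2; weight (5/7)·(1/2) = 5/14.
If it is in locker 2 (prior 1/7): the attendant has no choice, probability 1; weight (1/7)·1 = 1/7.
If it is in locker 3 (prior 1/7): the attendant opened locker 3, so this case is ruled out; weight (1/7)·0 = 0.
The weights sum to 1/2.
So P(the prize voucher in locker 2 | the attendant opened locker 3) = (1/7) / (1/2) = 2/7.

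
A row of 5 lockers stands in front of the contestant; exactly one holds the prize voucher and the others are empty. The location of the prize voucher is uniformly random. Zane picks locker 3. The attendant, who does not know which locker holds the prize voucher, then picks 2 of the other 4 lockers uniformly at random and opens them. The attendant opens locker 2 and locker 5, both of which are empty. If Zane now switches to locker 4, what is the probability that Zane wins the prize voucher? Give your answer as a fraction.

Because the attendant chose which lockers to open without knowing where the prize voucher is, the choice is independent of the prize location. Learning that none of the 2 opened lockers holds the prize voucher simply rules out those 2 locations and leaves the remaining 3 lockers still equally likely by symmetry.
So P(the prize voucher in locker 4) = 1/3.

1/3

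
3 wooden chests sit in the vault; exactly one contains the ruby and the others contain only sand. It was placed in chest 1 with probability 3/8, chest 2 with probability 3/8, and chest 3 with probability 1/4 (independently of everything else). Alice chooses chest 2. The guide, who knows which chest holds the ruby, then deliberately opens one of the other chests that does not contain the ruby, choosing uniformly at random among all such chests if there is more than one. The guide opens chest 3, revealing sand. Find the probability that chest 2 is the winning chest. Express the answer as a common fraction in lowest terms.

Consider each possible location of the ruby in turn.
If it is in chest 1 (prior 3/8): the guide has no choice, probability 1; weight (3/8)·1 = 3/8.
If it is in chest 2 (prior 3/8): the guide has 2 equally likely choices, so probability 1/2; weight (3/8)·(1/2) = 3/16.
If it is in chest 3 (prior 1/4): the guide opened chest 3, so this case is ruled out; weight (1/4)·0 = 0.
The weights sum to 9/16.
So P(the ruby in chest 2 | the guide opened chest 3) = (3/16) / (9/16) = 1/3.

1/3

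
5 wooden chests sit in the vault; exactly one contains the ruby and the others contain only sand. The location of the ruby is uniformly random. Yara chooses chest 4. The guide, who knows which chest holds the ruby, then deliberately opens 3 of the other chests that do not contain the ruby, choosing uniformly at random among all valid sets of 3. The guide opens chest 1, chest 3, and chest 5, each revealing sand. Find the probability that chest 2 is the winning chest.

4/5

Condition on the true location of the ruby.
If it is in any of chests 1, 3, and 5 (prior 1/5 each): that chest was opened and seen not to hold the prize — ruled out; weight (1/5)·0 = 0 each.
If it is in chest 2 (prior 1/5): the guide has no choice, probability 1; weight (1/5)·1 = 1/5.
If it is in chest 4 (prior 1/5): the guide has 4 equally likely choices, so probability 1/4; weight (1/5)·(1/4) = 1/20.
The weights sum to 1/4.
So P(the ruby in chest 2 | the guide opened chest 1, chest 3, and chest 5) = (1/5) / (1/4) = 4/5.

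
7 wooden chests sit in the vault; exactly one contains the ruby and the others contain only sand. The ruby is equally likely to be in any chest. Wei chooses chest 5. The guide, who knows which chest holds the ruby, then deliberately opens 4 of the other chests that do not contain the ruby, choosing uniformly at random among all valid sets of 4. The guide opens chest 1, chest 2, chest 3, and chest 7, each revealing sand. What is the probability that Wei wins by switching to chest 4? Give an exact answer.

3/7

Condition on the true location of the ruby.
If it is in any of chests 1, 2, 3, and 7 (prior 1/7 each): that chest was opened and seen not to hold the prize — ruled out; weight (1/7)·0 = 0 each.
If it is in either of chests 4 and 6 (prior 1/7 each): the guide has 5 equally likely choices, so probability 1/5; weight (1/7)·(1/5) = 1/35 each.
If it is in chest 5 (prior 1/7): the guide has 15 equally likely choices, so probability 1/15; weight (1/7)·(1/15) = 1/105.
The weights sum to 1/15.
So P(the ruby in chest 4 | the guide opened chest 1, chest 2, chest 3, and chest 7) = (1/35) / (1/15) = 3/7.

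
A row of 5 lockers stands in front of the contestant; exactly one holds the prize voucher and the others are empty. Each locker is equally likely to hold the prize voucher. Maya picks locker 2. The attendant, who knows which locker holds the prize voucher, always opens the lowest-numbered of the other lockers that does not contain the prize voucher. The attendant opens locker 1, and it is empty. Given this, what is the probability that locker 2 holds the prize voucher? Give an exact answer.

Consider each possible location of the prize voucher in turn.
If it is in locker 1 (prior 1/5): the attendant opened locker 1, so this case is ruled out; weight (1/5)·0 = 0.
If it is in any of lockers 2, 3, 4, and 5 (prior 1/5 each): locker 1 is the lowest-numbered option available, probability 1; weight (1/5)·1 = 1/5 each.
The weights sum to 4/5.
So P(the prize voucher in locker 2 | the attendant opened locker 1) = (1/5) / (4/5) = 1/4.

1/4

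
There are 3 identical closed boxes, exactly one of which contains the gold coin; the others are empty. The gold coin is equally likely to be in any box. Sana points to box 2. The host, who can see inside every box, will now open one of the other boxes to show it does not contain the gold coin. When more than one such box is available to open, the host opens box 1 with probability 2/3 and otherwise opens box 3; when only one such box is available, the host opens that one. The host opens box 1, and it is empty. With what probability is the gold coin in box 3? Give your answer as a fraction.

3/5

Condition on the true location of the gold coin.
If it is in box 1 (prior 1/3): the host opened box 1, so this case is ruled out; weight (1/3)·0 = 0.
If it is in box 2 (prior 1/3): box 1 is available, opened with probability 2/3; weight (1/3)·(2/3) = 2/9.
If it is in box 3 (prior 1/3): only box 1 is available, probability 1; weight (1/3)·1 = 1/3.
The weights sum to 5/9.
So P(the gold coin in box 3 | the host opened box 1) = (1/3) / (5/9) = 3/5.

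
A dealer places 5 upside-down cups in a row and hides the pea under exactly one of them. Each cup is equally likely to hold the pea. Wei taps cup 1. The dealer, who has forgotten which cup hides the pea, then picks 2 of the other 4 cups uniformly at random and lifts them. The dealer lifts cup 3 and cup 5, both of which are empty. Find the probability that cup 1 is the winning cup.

Apply Bayes' rule, conditioning on where the pea actually is.
If it is under any of cups 1, 2, and 4 (prior 1/5 each): the dealer picks exactly this set with probability 1/6 regardless, and none is the prize; weight (1/5)·(1/6) = 1/30 each.
If it is under either of cups 3 and 5 (prior 1/5 each): that cup was opened and seen not to hold the prize — ruled out; weight (1/5)·0 = 0 each.
The weights sum to 1/10.
So P(the pea under cup 1 | the dealer opened cup 3 and cup 5) = (1/30) / (1/10) = 1/3.

1/3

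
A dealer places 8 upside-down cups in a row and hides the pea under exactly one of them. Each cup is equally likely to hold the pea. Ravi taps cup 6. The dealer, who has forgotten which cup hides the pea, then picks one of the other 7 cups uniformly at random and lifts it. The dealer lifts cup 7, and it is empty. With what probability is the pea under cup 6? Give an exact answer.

1/7

Apply Bayes' rule, conditioning on where the pea actually is.
If it is under any of cups 1, 2, 3, 4, 5, 6, and 8 (prior 1/8 each): the dealer picks cup 7 with probability 1/7 regardless, and it is not the prize; weight (1/8)·(1/7) = 1/56 each.
If it is under cup 7 (prior 1/8): the dealer opened cup 7, so this case is ruled out; weight (1/8)·0 = 0.
The weights sum to 1/8.
So P(the pea under cup 6 | the dealer opened cup 7) = (1/56) / (1/8) = 1/7.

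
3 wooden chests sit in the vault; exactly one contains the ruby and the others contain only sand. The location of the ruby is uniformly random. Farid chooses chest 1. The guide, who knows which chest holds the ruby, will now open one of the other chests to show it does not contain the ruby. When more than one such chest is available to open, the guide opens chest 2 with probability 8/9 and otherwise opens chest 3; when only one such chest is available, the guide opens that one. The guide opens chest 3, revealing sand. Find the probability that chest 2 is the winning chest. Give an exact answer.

9/10

Consider each possible location of the ruby in turn.
If it is in chest 1 (prior 1/3): chest 2 is available but not opened, probability 1/9; weight (1/3)·(1/9) = 1/27.
If it is in chest 2 (prior 1/3): only chest 3 is available, probability 1; weight (1/3)·1 = 1/3.
If it is in chest 3 (prior 1/3): the guide opened chest 3, so this case is ruled out; weight (1/3)·0 = 0.
The weights sum to 10/27.
So P(the ruby in chest 2 | the guide opened chest 3) = (1/3) / (10/27) = 9/10.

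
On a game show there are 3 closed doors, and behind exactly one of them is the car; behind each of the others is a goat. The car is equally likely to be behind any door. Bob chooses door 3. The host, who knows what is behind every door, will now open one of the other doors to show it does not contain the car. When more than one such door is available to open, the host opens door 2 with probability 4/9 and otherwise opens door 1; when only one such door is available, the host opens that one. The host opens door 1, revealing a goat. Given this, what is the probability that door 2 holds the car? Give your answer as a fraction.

Consider each possible location of the car in turn.
If it is behind door 1 (prior 1/3): the host opened door 1, so this case is ruled out; weight (1/3)·0 = 0.
If it is behind door 2 (prior 1/3): only door 1 is available, probability 1; weight (1/3)·1 = 1/3.
If it is behind door 3 (prior 1/3): door 2 is available but not opened, probability 5/9; weight (1/3)·(5/9) = 5/27.
The weights sum to 14/27.
So P(the car behind door 2 | the host opened door 1) = (1/3) / (14/27) = 9/14.

9/14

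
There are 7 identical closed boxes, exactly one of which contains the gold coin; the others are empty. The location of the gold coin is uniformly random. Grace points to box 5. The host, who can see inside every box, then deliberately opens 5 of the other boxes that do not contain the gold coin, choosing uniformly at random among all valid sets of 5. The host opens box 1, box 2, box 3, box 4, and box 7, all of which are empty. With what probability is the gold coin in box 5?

Consider each possible location of the gold coin in turn.
If it is in any of boxes 1, 2, 3, 4, and 7 (prior 1/7 each): that box was opened and seen not to hold the prize — ruled out; weight (1/7)·0 = 0 each.
If it is in box 5 (prior 1/7): the host has 6 equally likely choices, so probability 1/6; weight (1/7)·(1/6) = 1/42.
If it is in box 6 (prior 1/7): the host has no choice, probability 1; weight (1/7)·1 = 1/7.
The weights sum to 1/6.
So P(the gold coin in box 5 | the host opened box 1, box 2, box 3, box 4, and box 7) = (1/42) / (1/6) = 1/7.

1/7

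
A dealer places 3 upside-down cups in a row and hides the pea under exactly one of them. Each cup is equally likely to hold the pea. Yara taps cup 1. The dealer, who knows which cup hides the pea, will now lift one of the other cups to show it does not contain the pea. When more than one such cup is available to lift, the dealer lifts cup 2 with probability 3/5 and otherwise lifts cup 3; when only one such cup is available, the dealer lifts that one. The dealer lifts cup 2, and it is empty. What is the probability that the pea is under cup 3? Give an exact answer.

5/8

Condition on the true location of the pea.
If it is under cup 1 (prior 1/3): cup 2 is available, opened with probability 3/5; weight (1/3)·(3/5) = 1/5.
If it is under cup 2 (prior 1/3): the dealer opened cup 2, so this case is ruled out; weight (1/3)·0 = 0.
If it is under cup 3 (prior 1/3): only cup 2 is available, probability 1; weight (1/3)·1 = 1/3.
The weights sum to 8/15.
So P(the pea under cup 3 | the dealer opened cup 2) = (1/3) / (8/15) = 5/8.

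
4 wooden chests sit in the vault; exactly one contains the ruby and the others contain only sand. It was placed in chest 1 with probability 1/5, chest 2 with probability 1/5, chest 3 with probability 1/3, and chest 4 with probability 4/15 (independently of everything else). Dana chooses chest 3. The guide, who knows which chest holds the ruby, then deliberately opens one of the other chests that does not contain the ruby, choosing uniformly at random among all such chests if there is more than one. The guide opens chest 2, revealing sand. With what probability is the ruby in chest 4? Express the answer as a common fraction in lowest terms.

12/31

Consider each possible location of the ruby in turn.
If it is in chest 1 (prior 1/5): the guide has 2 equally likely choices, so probability 1/2; weight (1/5)·(1/2) = 1/10.
If it is in chest 2 (prior 1/5): the guide opened chest 2, so this case is ruled out; weight (1/5)·0 = 0.
If it is in chest 3 (prior 1/3): the guide has 3 equally likely choices, so probability 1/3; weight (1/3)·(1/3) = 1/9.
If it is in chest 4 (prior 4/15): the guide has 2 equally likely choices, so probability 1/2; weight (4/15)·(1/2) = 2/15.
The weights sum to 31/90.
So P(the ruby in chest 4 | the guide opened chest 2) = (2/15) / (31/90) = 12/31.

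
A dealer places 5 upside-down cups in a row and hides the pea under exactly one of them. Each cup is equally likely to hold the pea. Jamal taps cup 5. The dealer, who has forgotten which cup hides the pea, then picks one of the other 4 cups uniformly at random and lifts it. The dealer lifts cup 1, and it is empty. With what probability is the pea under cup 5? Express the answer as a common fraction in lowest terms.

Condition on the true location of the pea.
If it is under cup 1 (prior 1/5): the dealer opened cup 1, so this case is ruled out; weight (1/5)·0 = 0.
If it is under any of cups 2, 3, 4, and 5 (prior 1/5 each): the dealer picks cup 1 with probability 1/4 regardless, and it is not the prize; weight (1/5)·(1/4) = 1/20 each.
The weights sum to 1/5.
So P(the pea under cup 5 | the dealer opened cup 1) = (1/20) / (1/5) = 1/4.

1/4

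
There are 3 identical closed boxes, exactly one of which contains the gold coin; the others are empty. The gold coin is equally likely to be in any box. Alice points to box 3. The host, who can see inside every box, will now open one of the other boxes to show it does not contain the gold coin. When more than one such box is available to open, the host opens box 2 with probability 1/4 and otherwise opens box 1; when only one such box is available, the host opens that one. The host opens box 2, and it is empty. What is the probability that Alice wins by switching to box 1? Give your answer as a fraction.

Consider each possible location of the gold coin in turn.
If it is in box 1 (prior 1/3): only box 2 is available, probability 1; weight (1/3)·1 = 1/3.
If it is in box 2 (prior 1/3): the host opened box 2, so this case is ruled out; weight (1/3)·0 = 0.
If it is in box 3 (prior 1/3): box 2 is available, opened with probability 1/4; weight (1/3)·(1/4) = 1/12.
The weights sum to 5/12.
So P(the gold coin in box 1 | the host opened box 2) = (1/3) / (5/12) = 4/5.

4/5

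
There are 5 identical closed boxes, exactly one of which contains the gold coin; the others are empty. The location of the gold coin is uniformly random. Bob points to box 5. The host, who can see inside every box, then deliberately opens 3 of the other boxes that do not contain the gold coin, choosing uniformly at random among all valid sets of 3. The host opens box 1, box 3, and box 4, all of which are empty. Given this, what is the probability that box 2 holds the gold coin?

Condition on the true location of the gold coin.
If it is in any of boxes 1, 3, and 4 (prior 1/5 each): that box was opened and seen not to hold the prize — ruled out; weight (1/5)·0 = 0 each.
If it is in box 2 (prior 1/5): the host has no choice, probability 1; weight (1/5)·1 = 1/5.
If it is in box 5 (prior 1/5): the host has 4 equally likely choices, so probability 1/4; weight (1/5)·(1/4) = 1/20.
The weights sum to 1/4.
So P(the gold coin in box 2 | the host opened box 1, box 3, and box 4) = (1/5) / (1/4) = 4/5.

4/5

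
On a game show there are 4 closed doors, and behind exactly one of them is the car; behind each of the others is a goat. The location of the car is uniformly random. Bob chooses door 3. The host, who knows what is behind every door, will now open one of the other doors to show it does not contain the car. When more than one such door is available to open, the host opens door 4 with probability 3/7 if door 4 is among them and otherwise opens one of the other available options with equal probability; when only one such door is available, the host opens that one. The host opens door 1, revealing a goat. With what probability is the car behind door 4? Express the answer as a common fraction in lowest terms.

7/19

Consider each possible location of the car in turn.
If it is behind door 1 (prior 1/4): the host opened door 1, so this case is ruled out; weight (1/4)·0 = 0.
If it is behind door 2 (prior 1/4): door 4 is available but not opened, probability 4/7; weight (1/4)·(4/7) = 1/7.
If it is behind door 3 (prior 1/4): door 4 is available but not opened; door 1 gets probability (1 − 3/7)/2 = 2/7; weight (1/4)·(2/7) = 1/14.
If it is behind door 4 (prior 1/4): door 4 holds the prize so is unavailable; the host chooses uniformly among the 2 others, probability 1/2; weight (1/4)·(1/2) = 1/8.
The weights sum to 19/56.
So P(the car behind door 4 | the host opened door 1) = (1/8) / (19/56) = 7/19.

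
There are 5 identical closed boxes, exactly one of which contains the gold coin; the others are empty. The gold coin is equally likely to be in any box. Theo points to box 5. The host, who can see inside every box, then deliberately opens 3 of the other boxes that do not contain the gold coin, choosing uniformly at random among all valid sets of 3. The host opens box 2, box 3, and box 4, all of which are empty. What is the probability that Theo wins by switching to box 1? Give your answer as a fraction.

Consider each possible location of the gold coin in turn.
If it is in box 1 (prior 1/5): the host has no choice, probability 1; weight (1/5)·1 = 1/5.
If it is in any of boxes 2, 3, and 4 (prior 1/5 each): that box was opened and seen not to hold the prize — ruled out; weight (1/5)·0 = 0 each.
If it is in box 5 (prior 1/5): the host has 4 equally likely choices, so probability 1/4; weight (1/5)·(1/4) = 1/20.
The weights sum to 1/4.
So P(the gold coin in box 1 | the host opened box 2, box 3, and box 4) = (1/5) / (1/4) = 4/5.

4/5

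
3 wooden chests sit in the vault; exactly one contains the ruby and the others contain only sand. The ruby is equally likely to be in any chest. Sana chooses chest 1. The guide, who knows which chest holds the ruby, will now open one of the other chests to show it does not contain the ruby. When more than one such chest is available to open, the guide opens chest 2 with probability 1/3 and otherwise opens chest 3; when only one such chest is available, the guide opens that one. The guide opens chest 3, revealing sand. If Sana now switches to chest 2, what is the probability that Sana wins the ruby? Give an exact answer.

3/5

Condition on the true location of the ruby.
If it is in chest 1 (prior 1/3): chest 2 is available but not opened, probability 2/3; weight (1/3)·(2/3) = 2/9.
If it is in chest 2 (prior 1/3): only chest 3 is available, probability 1; weight (1/3)·1 = 1/3.
If it is in chest 3 (prior 1/3): the guide opened chest 3, so this case is ruled out; weight (1/3)·0 = 0.
The weights sum to 5/9.
So P(the ruby in chest 2 | the guide opened chest 3) = (1/3) / (5/9) = 3/5.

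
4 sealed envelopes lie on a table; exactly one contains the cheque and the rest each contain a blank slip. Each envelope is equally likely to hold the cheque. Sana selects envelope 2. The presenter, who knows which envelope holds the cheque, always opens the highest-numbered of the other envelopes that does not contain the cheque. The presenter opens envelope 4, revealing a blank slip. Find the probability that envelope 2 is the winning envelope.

Consider each possible location of the cheque in turn.
If it is in any of envelopes 1, 2, and 3 (prior 1/4 each): envelope 4 is the highest-numbered option available, probability 1; weight (1/4)·1 = 1/4 each.
If it is in envelope 4 (prior 1/4): the presenter opened envelope 4, so this case is ruled out; weight (1/4)·0 = 0.
The weights sum to 3/4.
So P(the cheque in envelope 2 | the presenter opened envelope 4) = (1/4) / (3/4) = 1/3.

1/3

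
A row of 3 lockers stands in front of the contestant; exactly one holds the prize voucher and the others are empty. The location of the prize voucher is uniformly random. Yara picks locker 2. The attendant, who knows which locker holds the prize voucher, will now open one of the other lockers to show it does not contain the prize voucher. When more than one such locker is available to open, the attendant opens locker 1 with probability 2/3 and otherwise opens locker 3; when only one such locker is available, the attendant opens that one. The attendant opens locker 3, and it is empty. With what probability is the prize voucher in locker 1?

Condition on the true location of the prize voucher.
If it is in locker 1 (prior 1/3): only locker 3 is available, probability 1; weight (1/3)·1 = 1/3.
If it is in locker 2 (prior 1/3): locker 1 is available but not opened, probability 1/3; weight (1/3)·(1/3) = 1/9.
If it is in locker 3 (prior 1/3): the attendant opened locker 3, so this case is ruled out; weight (1/3)·0 = 0.
The weights sum to 4/9.
So P(the prize voucher in locker 1 | the attendant opened locker 3) = (1/3) / (4/9) = 3/4.

3/4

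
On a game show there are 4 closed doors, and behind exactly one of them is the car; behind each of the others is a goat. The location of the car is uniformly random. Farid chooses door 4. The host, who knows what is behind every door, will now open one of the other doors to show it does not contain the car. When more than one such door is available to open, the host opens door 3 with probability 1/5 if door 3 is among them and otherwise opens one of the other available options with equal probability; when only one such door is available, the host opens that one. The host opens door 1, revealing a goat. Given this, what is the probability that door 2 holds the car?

Consider each possible location of the car in turn.
If it is behind door 1 (prior 1/4): the host opened door 1, so this case is ruled out; weight (1/4)·0 = 0.
If it is behind door 2 (prior 1/4): door 3 is available but not opened, probability 4/5; weight (1/4)·(4/5) = 1/5.
If it is behind door 3 (prior 1/4): door 3 holds the prize so is unavailable; the host chooses uniformly among the 2 others, probability 1/2; weight (1/4)·(1/2) = 1/8.
If it is behind door 4 (prior 1/4): door 3 is available but not opened; door 1 gets probability (1 − 1/5)/2 = 2/5; weight (1/4)·(2/5) = 1/10.
The weights sum to 17/40.
So P(the car behind door 2 | the host opened door 1) = (1/5) / (17/40) = 8/17.

8/17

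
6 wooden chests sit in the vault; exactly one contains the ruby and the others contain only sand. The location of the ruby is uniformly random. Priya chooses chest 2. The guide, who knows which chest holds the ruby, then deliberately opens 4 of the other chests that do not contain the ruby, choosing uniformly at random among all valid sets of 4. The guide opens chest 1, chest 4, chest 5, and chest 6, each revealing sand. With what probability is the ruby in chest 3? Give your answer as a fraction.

5/6

Apply Bayes' rule, conditioning on where the ruby actually is.
If it is in any of chests 1, 4, 5, and 6 (prior 1/6 each): that chest was opened and seen not to hold the prize — ruled out; weight (1/6)·0 = 0 each.
If it is in chest 2 (prior 1/6): the guide has 5 equally likely choices, so probability 1/5; weight (1/6)·(1/5) = 1/30.
If it is in chest 3 (prior 1/6): the guide has no choice, probability 1; weight (1/6)·1 = 1/6.
The weights sum to 1/5.
So P(the ruby in chest 3 | the guide opened chest 1, chest 4, chest 5, and chest 6) = (1/6) / (1/5) = 5/6.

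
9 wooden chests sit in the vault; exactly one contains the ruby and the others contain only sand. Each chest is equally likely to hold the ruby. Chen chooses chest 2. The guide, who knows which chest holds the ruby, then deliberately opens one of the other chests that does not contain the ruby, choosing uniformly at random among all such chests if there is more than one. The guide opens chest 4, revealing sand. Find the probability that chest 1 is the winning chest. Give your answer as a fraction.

Apply Bayes' rule, conditioning on where the ruby actually is.
If it is in any of chests 1, 3, 5, 6, 7, 8, and 9 (prior 1/9 each): the guide has 7 equally likely choices, so probability 1/7; weight (1/9)·(1/7) = 1/63 each.
If it is in chest 2 (prior 1/9): the guide has 8 equally likely choices, so probability 1/8; weight (1/9)·(1/8) = 1/72.
If it is in chest 4 (prior 1/9): the guide opened chest 4, so this case is ruled out; weight (1/9)·0 = 0.
The weights sum to 1/8.
So P(the ruby in chest 1 | the guide opened chest 4) = (1/63) / (1/8) = 8/63.

8/63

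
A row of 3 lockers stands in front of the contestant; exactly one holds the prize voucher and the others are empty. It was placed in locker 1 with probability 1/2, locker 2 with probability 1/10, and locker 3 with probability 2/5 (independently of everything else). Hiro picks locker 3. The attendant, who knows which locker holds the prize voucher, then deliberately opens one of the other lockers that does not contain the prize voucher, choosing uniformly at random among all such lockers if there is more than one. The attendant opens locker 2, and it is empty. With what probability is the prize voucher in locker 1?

Consider each possible location of the prize voucher in turn.
If it is in locker 1 (prior 1/2): the attendant has no choice, probability 1; weight (1/2)·1 = 1/2.
If it is in locker 2 (prior 1/10): the attendant opened locker 2, so this case is ruled out; weight (1/10)·0 = 0.
If it is in locker 3 (prior 2/5): the attendant has 2 equally likely choices, so probability 1/2; weight (2/5)·(1/2) = 1/5.
The weights sum to 7/10.
So P(the prize voucher in locker 1 | the attendant opened locker 2) = (1/2) / (7/10) = 5/7.

5/7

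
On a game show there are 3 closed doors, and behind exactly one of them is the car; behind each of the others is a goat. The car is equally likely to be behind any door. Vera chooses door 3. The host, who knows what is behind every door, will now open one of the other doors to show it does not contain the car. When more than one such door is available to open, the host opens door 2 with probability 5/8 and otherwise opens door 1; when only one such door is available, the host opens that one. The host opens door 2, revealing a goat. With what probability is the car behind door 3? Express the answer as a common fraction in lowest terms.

5/13

Consider each possible location of the car in turn.
If it is behind door 1 (prior 1/3): only door 2 is available, probability 1; weight (1/3)·1 = 1/3.
If it is behind door 2 (prior 1/3): the host opened door 2, so this case is ruled out; weight (1/3)·0 = 0.
If it is behind door 3 (prior 1/3): door 2 is available, opened with probability 5/8; weight (1/3)·(5/8) = 5/24.
The weights sum to 13/24.
So P(the car behind door 3 | the host opened door 2) = (5/24) / (13/24) = 5/13.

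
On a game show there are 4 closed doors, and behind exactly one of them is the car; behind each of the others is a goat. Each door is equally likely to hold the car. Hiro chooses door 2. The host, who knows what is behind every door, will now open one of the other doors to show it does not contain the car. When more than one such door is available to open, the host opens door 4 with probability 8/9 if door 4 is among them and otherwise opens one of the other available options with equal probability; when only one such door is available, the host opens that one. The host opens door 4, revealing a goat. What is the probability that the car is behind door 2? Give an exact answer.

1/3

Consider each possible location of the car in turn.
If it is behind any of doors 1, 2, and 3 (prior 1/4 each): door 4 is available, opened with probability 8/9; weight (1/4)·(8/9) = 2/9 each.
If it is behind door 4 (prior 1/4): the host opened door 4, so this case is ruled out; weight (1/4)·0 = 0.
The weights sum to 2/3.
So P(the car behind door 2 | the host opened door 4) = (2/9) / (2/3) = 1/3.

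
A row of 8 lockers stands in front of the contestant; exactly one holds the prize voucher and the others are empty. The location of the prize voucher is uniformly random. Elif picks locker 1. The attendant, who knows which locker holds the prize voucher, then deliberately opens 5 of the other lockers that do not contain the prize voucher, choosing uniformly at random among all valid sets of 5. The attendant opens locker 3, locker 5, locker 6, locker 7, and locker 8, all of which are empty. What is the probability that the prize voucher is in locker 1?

1/8

Consider each possible location of the prize voucher in turn.
If it is in locker 1 (prior 1/8): the attendant has 21 equally likely choices, so probability 1/21; weight (1/8)·(1/21) = 1/168.
If it is in either of lockers 2 and 4 (prior 1/8 each): the attendant has 6 equally likely choices, so probability 1/6; weight (1/8)·(1/6) = 1/48 each.
If it is in any of lockers 3, 5, 6, 7, and 8 (prior 1/8 each): that locker was opened and seen not to hold the prize — ruled out; weight (1/8)·0 = 0 each.
The weights sum to 1/21.
So P(the prize voucher in locker 1 | the attendant opened locker 3, locker 5, locker 6, locker 7, and locker 8) = (1/168) / (1/21) = 1/8.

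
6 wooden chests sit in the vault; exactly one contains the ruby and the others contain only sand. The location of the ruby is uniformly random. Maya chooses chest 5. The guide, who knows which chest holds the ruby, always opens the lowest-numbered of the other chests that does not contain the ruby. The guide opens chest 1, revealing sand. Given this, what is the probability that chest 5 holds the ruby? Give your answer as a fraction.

1/5

Consider each possible location of the ruby in turn.
If it is in chest 1 (prior 1/6): the guide opened chest 1, so this case is ruled out; weight (1/6)·0 = 0.
If it is in any of chests 2, 3, 4, 5, and 6 (prior 1/6 each): chest 1 is the lowest-numbered option available, probability 1; weight (1/6)·1 = 1/6 each.
The weights sum to 5/6.
So P(the ruby in chest 5 | the guide opened chest 1) = (1/6) / (5/6) = 1/5.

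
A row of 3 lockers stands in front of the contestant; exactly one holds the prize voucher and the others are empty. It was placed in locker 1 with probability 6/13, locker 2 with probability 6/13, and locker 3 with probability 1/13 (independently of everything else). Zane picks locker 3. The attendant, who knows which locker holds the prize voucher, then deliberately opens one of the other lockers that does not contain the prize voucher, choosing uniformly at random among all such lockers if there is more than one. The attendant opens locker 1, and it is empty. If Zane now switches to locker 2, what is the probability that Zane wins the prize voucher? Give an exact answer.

12/13

Condition on the true location of the prize voucher.
If it is in locker 1 (prior 6/13): the attendant opened locker 1, so this case is ruled out; weight (6/13)·0 = 0.
If it is in locker 2 (prior 6/13): the attendant has no choice, probability 1; weight (6/13)·1 = 6/13.
If it is in locker 3 (prior 1/13): the attendant has 2 equally likely choices, so probability 1/2; weight (1/13)·(1/2) = 1/26.
The weights sum to 1/2.
So P(the prize voucher in locker 2 | the attendant opened locker 1) = (6/13) / (1/2) = 12/13.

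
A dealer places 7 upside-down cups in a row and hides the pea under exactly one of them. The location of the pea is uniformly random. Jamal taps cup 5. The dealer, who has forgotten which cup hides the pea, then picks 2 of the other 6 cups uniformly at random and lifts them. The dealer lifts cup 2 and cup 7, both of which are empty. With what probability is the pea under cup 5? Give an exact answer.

1/5

Condition on the true location of the pea.
If it is under any of cups 1, 3, 4, 5, and 6 (prior 1/7 each): the dealer picks exactly this set with probability 1/15 regardless, and none is the prize; weight (1/7)·(1/15) = 1/105 each.
If it is under either of cups 2 and 7 (prior 1/7 each): that cup was opened and seen not to hold the prize — ruled out; weight (1/7)·0 = 0 each.
The weights sum to 1/21.
So P(the pea under cup 5 | the dealer opened cup 2 and cup 7) = (1/105) / (1/21) = 1/5.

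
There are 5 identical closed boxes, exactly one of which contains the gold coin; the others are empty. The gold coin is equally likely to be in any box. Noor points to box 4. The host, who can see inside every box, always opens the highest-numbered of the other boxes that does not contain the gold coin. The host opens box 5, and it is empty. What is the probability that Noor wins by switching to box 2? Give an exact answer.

1/4

Consider each possible location of the gold coin in turn.
If it is in any of boxes 1, 2, 3, and 4 (prior 1/5 each): box 5 is the highest-numbered option available, probability 1; weight (1/5)·1 = 1/5 each.
If it is in box 5 (prior 1/5): the host opened box 5, so this case is ruled out; weight (1/5)·0 = 0.
The weights sum to 4/5.
So P(the gold coin in box 2 | the host opened box 5) = (1/5) / (4/5) = 1/4.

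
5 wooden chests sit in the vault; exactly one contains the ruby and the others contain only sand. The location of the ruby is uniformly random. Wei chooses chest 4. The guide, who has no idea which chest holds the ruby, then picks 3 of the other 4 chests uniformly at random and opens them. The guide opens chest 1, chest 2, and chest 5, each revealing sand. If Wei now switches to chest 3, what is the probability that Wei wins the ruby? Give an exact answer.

1/2

Condition on the true location of the ruby.
If it is in any of chests 1, 2, and 5 (prior 1/5 each): that chest was opened and seen not to hold the prize — ruled out; weight (1/5)·0 = 0 each.
If it is in either of chests 3 and 4 (prior 1/5 each): the guide picks exactly this set with probability 1/4 regardless, and none is the prize; weight (1/5)·(1/4) = 1/20 each.
The weights sum to 1/10.
So P(the ruby in chest 3 | the guide opened chest 1, chest 2, and chest 5) = (1/20) / (1/10) = 1/2.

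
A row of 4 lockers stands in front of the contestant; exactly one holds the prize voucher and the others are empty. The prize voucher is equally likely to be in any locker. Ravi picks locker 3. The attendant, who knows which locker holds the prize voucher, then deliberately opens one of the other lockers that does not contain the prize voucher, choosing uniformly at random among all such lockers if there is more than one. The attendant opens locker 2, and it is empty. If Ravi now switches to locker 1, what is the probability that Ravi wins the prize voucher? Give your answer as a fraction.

Condition on the true location of the prize voucher.
If it is in either of lockers 1 and 4 (prior 1/4 each): the attendant has 2 equally likely choices, so probability 1/2; weight (1/4)·(1/2) = 1/8 each.
If it is in locker 2 (prior 1/4): the attendant opened locker 2, so this case is ruled out; weight (1/4)·0 = 0.
If it is in locker 3 (prior 1/4): the attendant has 3 equally likely choices, so probability 1/3; weight (1/4)·(1/3) = 1/12.
The weights sum to 1/3.
So P(the prize voucher in locker 1 | the attendant opened locker 2) = (1/8) / (1/3) = 3/8.

3/8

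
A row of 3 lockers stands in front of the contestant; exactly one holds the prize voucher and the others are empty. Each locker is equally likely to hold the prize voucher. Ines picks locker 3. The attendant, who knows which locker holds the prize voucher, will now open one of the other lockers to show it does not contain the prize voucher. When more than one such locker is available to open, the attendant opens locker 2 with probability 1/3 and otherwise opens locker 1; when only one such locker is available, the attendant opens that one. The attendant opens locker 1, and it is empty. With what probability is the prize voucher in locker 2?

Apply Bayes' rule, conditioning on where the prize voucher actually is.
If it is in locker 1 (prior 1/3): the attendant opened locker 1, so this case is ruled out; weight (1/3)·0 = 0.
If it is in locker 2 (prior 1/3): only locker 1 is available, probability 1; weight (1/3)·1 = 1/3.
If it is in locker 3 (prior 1/3): locker 2 is available but not opened, probability 2/3; weight (1/3)·(2/3) = 2/9.
The weights sum to 5/9.
So P(the prize voucher in locker 2 | the attendant opened locker 1) = (1/3) / (5/9) = 3/5.

3/5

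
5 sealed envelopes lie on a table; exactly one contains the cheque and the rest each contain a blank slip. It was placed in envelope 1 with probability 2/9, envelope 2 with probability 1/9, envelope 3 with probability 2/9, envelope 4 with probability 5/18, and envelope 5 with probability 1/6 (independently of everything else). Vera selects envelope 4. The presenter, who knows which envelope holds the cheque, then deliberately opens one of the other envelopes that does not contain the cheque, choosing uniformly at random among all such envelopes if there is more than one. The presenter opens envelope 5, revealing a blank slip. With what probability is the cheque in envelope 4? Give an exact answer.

3/11

Condition on the true location of the cheque.
If it is in either of envelopes 1 and 3 (prior 2/9 each): the presenter has 3 equally likely choices, so probability 1/3; weight (2/9)·(1/3) = 2/27 each.
If it is in envelope 2 (prior 1/9): the presenter has 3 equally likely choices, so probability 1/3; weight (1/9)·(1/3) = 1/27.
If it is in envelope 4 (prior 5/18): the presenter has 4 equally likely choices, so probability 1/4; weight (5/18)·(1/4) = 5/72.
If it is in envelope 5 (prior 1/6): the presenter opened envelope 5, so this case is ruled out; weight (1/6)·0 = 0.
The weights sum to 55/216.
So P(the cheque in envelope 4 | the presenter opened envelope 5) = (5/72) / (55/216) = 3/11.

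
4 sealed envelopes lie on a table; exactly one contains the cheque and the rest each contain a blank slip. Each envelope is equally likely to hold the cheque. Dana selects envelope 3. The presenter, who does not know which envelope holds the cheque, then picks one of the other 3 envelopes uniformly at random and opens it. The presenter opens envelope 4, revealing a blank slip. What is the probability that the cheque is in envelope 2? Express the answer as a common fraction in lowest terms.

Because the presenter chose which envelope to open without knowing where the cheque is, the choice is independent of the prize location. Learning that envelope 4 does not hold the cheque simply rules out that one location and leaves the remaining 3 envelopes still equally likely by symmetry.
So P(the cheque in envelope 2) = 1/3.

1/3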